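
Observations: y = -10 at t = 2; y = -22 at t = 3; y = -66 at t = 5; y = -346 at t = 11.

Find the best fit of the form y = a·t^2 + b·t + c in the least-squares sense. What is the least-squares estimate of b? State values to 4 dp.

b = 3.1038

With design matrix A, AᵀA = [[15363, 1491, 159]; [1491, 159, 21]; [159, 21, 4]] and Aᵀy = [-43754, -4222, -444]ᵀ.
Solving the 3×3 system (Gaussian elimination) gives a = -1055/339, b = 5261/1695, c = -2028/565.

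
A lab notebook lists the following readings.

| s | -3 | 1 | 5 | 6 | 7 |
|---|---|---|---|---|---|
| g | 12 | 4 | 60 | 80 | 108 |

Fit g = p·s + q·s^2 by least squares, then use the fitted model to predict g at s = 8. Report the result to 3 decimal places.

ĝ = 139.146

Entries of AᵀA: Σs·s = 120, Σs·s^2 = 658, Σs^2·s^2 = 4404.
Right-hand side: Σs·g = 1504, Σs^2·g = 9784.
AᵀA·[p, q]ᵀ = Aᵀg becomes [[120, 658]; [658, 4404]]·[p, q]ᵀ = [1504, 9784]ᵀ.
Eliminating q: 4404·(row 1) − 658·(row 2) gives 95516·p = 4404·1504 − 658·9784 = 185744, so p = 46436/23879.
Then q = (9784 − 658·(46436/23879))/4404 = 46112/23879.
At s = 8: ĝ = (46436/23879)·(8) + (46112/23879)·(64) = 3322656/23879.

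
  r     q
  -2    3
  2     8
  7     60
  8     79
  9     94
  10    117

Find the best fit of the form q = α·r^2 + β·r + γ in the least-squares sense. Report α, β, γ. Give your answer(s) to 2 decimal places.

With design matrix A, AᵀA = [[23090, 2584, 302]; [2584, 302, 34]; [302, 34, 6]] and Aᵀq = [27354, 3078, 361]ᵀ.
Inverting the 3×3 Gram matrix, [α, β, γ]ᵀ = [51599/50510, 65071/50510, 73133/50510]ᵀ.

α = 1.02, β = 1.29, γ = 1.45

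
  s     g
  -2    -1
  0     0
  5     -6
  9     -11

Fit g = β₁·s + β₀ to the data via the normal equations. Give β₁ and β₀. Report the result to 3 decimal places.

Normal-equation sums: Σs·s = 110, Σs = 12, Σ1 = 4.
For Aᵀg: Σs·g = -127, Σg = -18.
Normal equations: [[110, 12]; [12, 4]]·[β₁, β₀]ᵀ = [-127, -18]ᵀ.
Eliminating β₀: 4·(row 1) − 12·(row 2) gives 296·β₁ = 4·(-127) − 12·(-18) = -292, so β₁ = -73/74.
Then β₀ = ((-18) − 12·(-73/74))/4 = -57/37.

β₁ = -0.986, β₀ = -1.541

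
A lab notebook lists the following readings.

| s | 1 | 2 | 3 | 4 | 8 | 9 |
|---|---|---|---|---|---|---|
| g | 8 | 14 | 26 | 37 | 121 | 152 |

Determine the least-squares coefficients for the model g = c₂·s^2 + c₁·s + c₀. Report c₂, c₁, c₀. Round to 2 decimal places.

Forming MᵀM = [[11011, 1341, 175]; [1341, 175, 27]; [175, 27, 6]] and Mᵀg = [20946, 2598, 358]ᵀ gives MᵀM·[c₂, c₁, c₀]ᵀ = Mᵀg.
Row-reducing yields c₂ = 5879/3620, c₁ = 5961/3620, c₀ = 8849/1810.

c₂ = 1.62, c₁ = 1.65, c₀ = 4.89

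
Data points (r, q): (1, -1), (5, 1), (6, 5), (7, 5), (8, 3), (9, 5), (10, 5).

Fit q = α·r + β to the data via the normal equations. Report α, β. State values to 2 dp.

α = 0.69, β = -1.22

Sums needed: Σr·r = 356, Σr = 46, Σ1 = 7.
Right-hand side: Σr·q = 188, Σq = 23.
So AᵀA·[α, β]ᵀ = Aᵀq: [[356, 46]; [46, 7]]·[α, β]ᵀ = [188, 23]ᵀ.
det = 356·7 − 46² = 376.
α = (188·7 − 46·23)/376 = 129/188; β = (356·23 − 46·188)/376 = -115/94.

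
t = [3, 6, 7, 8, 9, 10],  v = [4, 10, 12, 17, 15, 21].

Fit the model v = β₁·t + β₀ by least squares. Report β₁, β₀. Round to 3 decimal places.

β₁ = 2.297, β₀ = -3.297

Forming AᵀA = [[339, 43]; [43, 6]] and Aᵀv = [637, 79]ᵀ gives AᵀA·[β₁, β₀]ᵀ = Aᵀv.
det = 339·6 − 43² = 185.
β₁ = (637·6 − 43·79)/185 = 85/37; β₀ = (339·79 − 43·637)/185 = -122/37.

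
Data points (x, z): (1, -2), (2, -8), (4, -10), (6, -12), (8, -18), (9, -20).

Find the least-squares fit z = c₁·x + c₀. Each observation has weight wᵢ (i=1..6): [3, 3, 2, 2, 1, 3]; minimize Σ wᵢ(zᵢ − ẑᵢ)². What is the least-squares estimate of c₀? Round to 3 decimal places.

c₀ = -1.704

AᵀWA·[c₁, c₀]ᵀ = AᵀWz reads: 426·c₁ + 64·c₀ = -962;  64·c₁ + 14·c₀ = -152.
Eliminating c₀: 14·(row 1) − 64·(row 2) gives 1868·c₁ = 14·(-962) − 64·(-152) = -3740, so c₁ = -935/467.
Then c₀ = ((-152) − 64·(-935/467))/14 = -796/467.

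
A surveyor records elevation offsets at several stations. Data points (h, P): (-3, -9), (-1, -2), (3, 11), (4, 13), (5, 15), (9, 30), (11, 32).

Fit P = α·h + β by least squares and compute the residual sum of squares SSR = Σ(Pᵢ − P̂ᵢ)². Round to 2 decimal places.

Entries of XᵀX: Σh·h = 262, Σh = 28, Σ1 = 7.
And Σh·P = 811, ΣP = 90.
So XᵀX·[α, β]ᵀ = XᵀP: [[262, 28]; [28, 7]]·[α, β]ᵀ = [811, 90]ᵀ.
Eliminating β: 7·(row 1) − 28·(row 2) gives 1050·α = 7·811 − 28·90 = 3157, so α = 451/150.
Then β = (90 − 28·(451/150))/7 = 436/525.
Residuals: -851/1050, 37/210, 1207/1050, 1/7, -907/1050, 443/210, -1999/1050; SSR = 11393/1050.

SSR = 10.85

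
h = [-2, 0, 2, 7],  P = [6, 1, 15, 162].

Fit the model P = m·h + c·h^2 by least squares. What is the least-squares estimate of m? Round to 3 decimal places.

m = 2.438

The normal equations are: 57·m + 343·c = 1152;  343·m + 2433·c = 8022.
(Σh·h = 57, Σh·h^2 = 343, Σh^2·h^2 = 2433, Σh·P = 1152, Σh^2·P = 8022.)
det = 57·2433 − 343² = 21032.
m = (1152·2433 − 343·8022)/21032 = 25635/10516; c = (57·8022 − 343·1152)/21032 = 31059/10516.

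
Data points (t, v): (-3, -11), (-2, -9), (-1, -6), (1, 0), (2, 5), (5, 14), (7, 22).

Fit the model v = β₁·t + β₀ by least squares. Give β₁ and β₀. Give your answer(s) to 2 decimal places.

β₁ = 3.34, β₀ = -2.15

From the data, Σt·t = 93, Σt = 9, Σ1 = 7.
Right-hand side: Σt·v = 291, Σv = 15.
Normal equations: [[93, 9]; [9, 7]]·[β₁, β₀]ᵀ = [291, 15]ᵀ.
Eliminating β₀: 7·(row 1) − 9·(row 2) gives 570·β₁ = 7·291 − 9·15 = 1902, so β₁ = 317/95.
Then β₀ = (15 − 9·(317/95))/7 = -204/95.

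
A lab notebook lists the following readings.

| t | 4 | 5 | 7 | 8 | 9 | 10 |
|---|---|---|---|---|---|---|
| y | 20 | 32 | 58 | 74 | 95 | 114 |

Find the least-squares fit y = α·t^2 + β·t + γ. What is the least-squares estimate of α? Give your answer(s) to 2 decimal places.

Compute the Gram sums: Σt^2·t^2 = 23939, Σt^2·t = 2773, Σt^2 = 335, Σt·t = 335, Σt = 43, Σ1 = 6.
For Xᵀy: Σt^2·y = 27793, Σt·y = 3233, Σy = 393.
So XᵀX·[α, β, γ]ᵀ = Xᵀy: [[23939, 2773, 335]; [2773, 335, 43]; [335, 43, 6]]·[α, β, γ]ᵀ = [27793, 3233, 393]ᵀ.
Solving the 3×3 system (Gaussian elimination) gives α = 283/280, β = 421/280, γ = -239/140.

α = 1.01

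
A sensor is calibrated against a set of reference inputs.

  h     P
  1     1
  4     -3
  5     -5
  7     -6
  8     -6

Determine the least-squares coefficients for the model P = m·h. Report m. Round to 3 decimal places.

The normal system AᵀA·[m]ᵀ = AᵀP is [[155]]·[m]ᵀ = [-126]ᵀ.
m = (-126)/155 = -0.812903.

m = -0.813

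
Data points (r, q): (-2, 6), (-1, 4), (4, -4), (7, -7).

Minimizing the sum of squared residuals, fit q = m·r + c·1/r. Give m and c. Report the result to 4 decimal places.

Normal-equation sums: Σr·r = 70, Σr·1/r = 4, Σ1/r·1/r = 1045/784.
And Σr·q = -81, Σ1/r·q = -9.
Δ = 70·(1045/784) − 4² = 4329/56.
m = ((-81)·(1045/784) − 4·(-9))/(4329/56) = -6269/6734; c = (70·(-9) − 4·(-81))/(4329/56) = -1904/481.

m = -0.9309, c = -3.9584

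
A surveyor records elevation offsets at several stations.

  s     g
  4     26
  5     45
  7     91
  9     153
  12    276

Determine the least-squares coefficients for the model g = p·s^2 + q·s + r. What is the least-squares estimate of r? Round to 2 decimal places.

r = -5.20

Setting ∂/∂p … = 0 gives: 30579·p + 2989·q + 315·r = 58137;  2989·p + 315·q + 37·r = 5655;  315·p + 37·q + 5·r = 591.
Solving the 3×3 system (Gaussian elimination) gives p = 5610/2899, q = 582/2899, r = -15075/2899.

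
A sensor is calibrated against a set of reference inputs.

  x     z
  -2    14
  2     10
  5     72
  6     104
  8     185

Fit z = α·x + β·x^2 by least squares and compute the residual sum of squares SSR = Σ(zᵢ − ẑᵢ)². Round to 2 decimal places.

SSR = 2.16

With design matrix A, AᵀA = [[133, 853]; [853, 6049]] and Aᵀz = [2456, 17480]ᵀ.
Δ = 133·6049 − 853² = 76908.
α = (2456·6049 − 853·17480)/76908 = -4508/6409; β = (133·17480 − 853·2456)/76908 = 19156/6409.
Residuals: 4086/6409, -3518/6409, 5088/6409, 3968/6409, -4255/6409; SSR = 13857/6409.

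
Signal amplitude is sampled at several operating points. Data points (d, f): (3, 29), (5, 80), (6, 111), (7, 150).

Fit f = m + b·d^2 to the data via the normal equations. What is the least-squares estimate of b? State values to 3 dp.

b = 3.013

With design matrix M, MᵀM = [[4, 119]; [119, 4403]] and Mᵀf = [370, 13607]ᵀ.
Eliminating b: 4403·(row 1) − 119·(row 2) gives 3451·m = 4403·370 − 119·13607 = 9877, so m = 83/29.
Then b = (13607 − 119·(83/29))/4403 = 10398/3451.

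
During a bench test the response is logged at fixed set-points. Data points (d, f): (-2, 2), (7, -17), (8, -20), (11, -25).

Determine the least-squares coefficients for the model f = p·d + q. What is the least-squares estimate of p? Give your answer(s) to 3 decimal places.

The normal equations are: 238·p + 24·q = -558;  24·p + 4·q = -60.
det = 238·4 − 24² = 376.
p = ((-558)·4 − 24·(-60))/376 = -99/47; q = (238·(-60) − 24·(-558))/376 = -111/47.

p = -2.106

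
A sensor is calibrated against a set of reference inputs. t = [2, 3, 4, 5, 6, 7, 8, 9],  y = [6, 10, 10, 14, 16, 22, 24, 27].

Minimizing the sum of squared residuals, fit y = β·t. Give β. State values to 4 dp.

The normal equations are: 284·β = 837.
(Σt·t = 284, Σt·y = 837.)
Hence β = 837 / 284 ≈ 2.94718.

β = 2.9472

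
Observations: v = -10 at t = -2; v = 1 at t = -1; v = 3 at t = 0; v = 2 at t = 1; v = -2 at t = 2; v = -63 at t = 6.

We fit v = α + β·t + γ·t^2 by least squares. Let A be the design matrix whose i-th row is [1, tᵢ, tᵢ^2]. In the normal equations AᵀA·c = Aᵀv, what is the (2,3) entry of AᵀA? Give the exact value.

Row 2 ↔ basis t, column 3 ↔ basis t^2, so (AᵀA)_{2,3} = Σᵢ (t)·(t^2) = (-2)·(4) + (-1)·(1) + (0)·(0) + (1)·(1) + (2)·(4) + (6)·(36) = 216.

216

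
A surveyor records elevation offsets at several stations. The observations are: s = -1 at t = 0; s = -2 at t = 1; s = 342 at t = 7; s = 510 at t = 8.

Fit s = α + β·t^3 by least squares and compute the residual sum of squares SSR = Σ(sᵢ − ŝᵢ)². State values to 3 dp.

SSR = 2.667

Forming AᵀA = [[4, 856]; [856, 379794]] and Aᵀs = [849, 378424]ᵀ gives AᵀA·[α, β]ᵀ = Aᵀs.
det = 4·379794 − 856² = 786440.
α = (849·379794 − 856·378424)/786440 = -742919/393220; β = (4·378424 − 856·849)/786440 = 98369/98305.
Residuals: 349699/393220, -436997/393220, 261891/393220, -174593/393220; SSR = 1048587/393220.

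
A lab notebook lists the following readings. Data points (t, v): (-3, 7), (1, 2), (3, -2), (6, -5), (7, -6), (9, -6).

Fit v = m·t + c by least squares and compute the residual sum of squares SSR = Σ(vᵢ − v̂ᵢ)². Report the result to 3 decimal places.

The normal system MᵀM·[m, c]ᵀ = Mᵀv is [[185, 23]; [23, 6]]·[m, c]ᵀ = [-151, -10]ᵀ.
det = 185·6 − 23² = 581.
m = ((-151)·6 − 23·(-10))/581 = -676/581; c = (185·(-10) − 23·(-151))/581 = 1623/581.
Residuals: 416/581, 215/581, -757/581, -472/581, -377/581, 975/581; SSR = 3628/581.

SSR = 6.244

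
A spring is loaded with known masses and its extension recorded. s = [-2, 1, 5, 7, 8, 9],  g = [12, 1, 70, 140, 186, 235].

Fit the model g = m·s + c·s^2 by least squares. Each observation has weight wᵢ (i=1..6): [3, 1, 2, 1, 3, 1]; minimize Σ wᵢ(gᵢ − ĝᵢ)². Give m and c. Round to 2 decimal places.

Normal-equation sums: Σwᵢ·s·s = 385, Σwᵢ·s·s^2 = 2835, Σwᵢ·s^2·s^2 = 22549.
Moment sums: Σwᵢ·s·g = 8188, Σwᵢ·s^2·g = 65252.
Normal equations: [[385, 2835]; [2835, 22549]]·[m, c]ᵀ = [8188, 65252]ᵀ.
Determinant 385·22549 − 2835² = 644140.
m = (8188·22549 − 2835·65252)/644140 = -89552/161035; c = (385·65252 − 2835·8188)/644140 = 13636/4601.

m = -0.56, c = 2.96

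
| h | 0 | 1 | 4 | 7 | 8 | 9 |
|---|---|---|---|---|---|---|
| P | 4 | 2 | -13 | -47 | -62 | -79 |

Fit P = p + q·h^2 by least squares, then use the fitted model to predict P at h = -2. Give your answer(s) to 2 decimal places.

P̂ = -0.68

Compute the Gram sums: Σ1 = 6, Σh^2 = 211, Σh^2·h^2 = 13315.
And ΣP = -195, Σh^2·P = -12876.
XᵀX·[p, q]ᵀ = XᵀP becomes [[6, 211]; [211, 13315]]·[p, q]ᵀ = [-195, -12876]ᵀ.
det = 6·13315 − 211² = 35369.
p = ((-195)·13315 − 211·(-12876))/35369 = 120411/35369; q = (6·(-12876) − 211·(-195))/35369 = -36111/35369.
At h = -2: P̂ = (120411/35369)·(1) + (-36111/35369)·(4) = -24033/35369.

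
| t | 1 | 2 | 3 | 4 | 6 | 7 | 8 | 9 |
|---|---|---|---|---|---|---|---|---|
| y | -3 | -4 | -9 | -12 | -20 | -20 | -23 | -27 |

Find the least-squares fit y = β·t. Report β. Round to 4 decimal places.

Setting ∂/∂β … = 0 gives: 260·β = -773.
(Σt·t = 260, Σt·y = -773.)
Hence β = -773 / 260 ≈ -2.97308.

β = -2.9731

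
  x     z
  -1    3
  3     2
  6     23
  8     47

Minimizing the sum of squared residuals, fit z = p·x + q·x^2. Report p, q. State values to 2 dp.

p = -2.32, q = 1.02

Sums needed: Σx·x = 110, Σx·x^2 = 754, Σx^2·x^2 = 5474.
Moment sums: Σx·z = 517, Σx^2·z = 3857.
MᵀM·[p, q]ᵀ = Mᵀz becomes [[110, 754]; [754, 5474]]·[p, q]ᵀ = [517, 3857]ᵀ.
Δ = 110·5474 − 754² = 33624.
p = (517·5474 − 754·3857)/33624 = -1085/467; q = (110·3857 − 754·517)/33624 = 957/934.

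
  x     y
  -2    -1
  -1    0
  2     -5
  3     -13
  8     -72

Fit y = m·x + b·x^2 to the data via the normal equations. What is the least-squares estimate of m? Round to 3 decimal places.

m = -1.217

The normal equations are: 82·m + 538·b = -623;  538·m + 4210·b = -4749.
Δ = 82·4210 − 538² = 55776.
m = ((-623)·4210 − 538·(-4749))/55776 = -16967/13944; b = (82·(-4749) − 538·(-623))/55776 = -13561/13944.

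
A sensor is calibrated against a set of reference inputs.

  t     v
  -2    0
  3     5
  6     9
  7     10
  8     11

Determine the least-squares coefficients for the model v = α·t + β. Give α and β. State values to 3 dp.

Compute the Gram sums: Σt·t = 162, Σt = 22, Σ1 = 5.
Moment sums: Σt·v = 227, Σv = 35.
MᵀM·[α, β]ᵀ = Mᵀv becomes [[162, 22]; [22, 5]]·[α, β]ᵀ = [227, 35]ᵀ.
Determinant 162·5 − 22² = 326.
α = (227·5 − 22·35)/326 = 365/326; β = (162·35 − 22·227)/326 = 338/163.

α = 1.120, β = 2.074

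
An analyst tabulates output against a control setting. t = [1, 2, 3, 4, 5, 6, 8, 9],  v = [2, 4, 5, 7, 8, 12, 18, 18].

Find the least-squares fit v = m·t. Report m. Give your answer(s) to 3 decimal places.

m = 1.996

From the data, Σt·t = 236.
And Σt·v = 471.
So XᵀX·[m]ᵀ = Xᵀv: [[236]]·[m]ᵀ = [471]ᵀ.
m = 471/236 = 1.99576.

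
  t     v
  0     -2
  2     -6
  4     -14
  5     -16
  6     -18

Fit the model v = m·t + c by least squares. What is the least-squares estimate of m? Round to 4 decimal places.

m = -2.8276

Normal-equation sums: Σt·t = 81, Σt = 17, Σ1 = 5.
And Σt·v = -256, Σv = -56.
Normal equations: [[81, 17]; [17, 5]]·[m, c]ᵀ = [-256, -56]ᵀ.
Δ = 81·5 − 17² = 116.
m = ((-256)·5 − 17·(-56))/116 = -82/29; c = (81·(-56) − 17·(-256))/116 = -46/29.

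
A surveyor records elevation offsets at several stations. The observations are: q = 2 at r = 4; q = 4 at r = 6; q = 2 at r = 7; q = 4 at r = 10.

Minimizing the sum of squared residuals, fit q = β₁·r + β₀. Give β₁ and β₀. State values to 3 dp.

Normal-equation sums: Σr·r = 201, Σr = 27, Σ1 = 4.
Moment sums: Σr·q = 86, Σq = 12.
Δ = 201·4 − 27² = 75.
β₁ = (86·4 − 27·12)/75 = 4/15; β₀ = (201·12 − 27·86)/75 = 6/5.

β₁ = 0.267, β₀ = 1.200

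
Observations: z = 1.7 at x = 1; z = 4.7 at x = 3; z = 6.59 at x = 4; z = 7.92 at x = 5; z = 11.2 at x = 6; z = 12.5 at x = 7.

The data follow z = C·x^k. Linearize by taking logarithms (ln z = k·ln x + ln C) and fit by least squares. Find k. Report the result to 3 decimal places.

k = 1.028

Linearized form: ln z = k·ln x + ln C. From the 6 transformed points,
Over the data: Σln x = 7.8320, Σ(ln x)² = 12.7160, Σln z = 10.9748, Σln x·ln z = 16.8882.
Normal system: [[12.7160, 7.8320]; [7.8320, 6]]·[k, ln C]ᵀ = [16.8882, 10.9748]ᵀ.
Slope k = (n·Σln x·ln z − Σln x·Σln z)/(n·Σ(ln x)² − (Σln x)²) = (6·16.8882 − 7.8320·10.9748)/14.9557 = 1.02803; ln C = (Σln z − k·Σln x)/n = 0.48721.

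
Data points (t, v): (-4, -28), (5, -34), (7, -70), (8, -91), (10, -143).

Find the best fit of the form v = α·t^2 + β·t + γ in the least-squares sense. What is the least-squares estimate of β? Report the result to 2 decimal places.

β = 0.75

The normal system AᵀA·[α, β, γ]ᵀ = Aᵀv is [[17378, 1916, 254]; [1916, 254, 26]; [254, 26, 5]]·[α, β, γ]ᵀ = [-24852, -2706, -366]ᵀ.
Solving the 3×3 system (Gaussian elimination) gives α = -36912/24631, β = 18487/24631, γ = -23992/24631.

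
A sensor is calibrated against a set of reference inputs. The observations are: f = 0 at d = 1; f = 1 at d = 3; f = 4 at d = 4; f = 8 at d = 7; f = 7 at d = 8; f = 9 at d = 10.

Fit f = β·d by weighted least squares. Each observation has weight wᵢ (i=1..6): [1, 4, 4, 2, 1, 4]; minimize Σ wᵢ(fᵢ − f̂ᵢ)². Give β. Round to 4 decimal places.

β = 0.9110

Entries of MᵀWM: Σwᵢ·d·d = 663.
For MᵀWf: Σwᵢ·d·f = 604.
Hence β = 604 / 663 ≈ 0.911011.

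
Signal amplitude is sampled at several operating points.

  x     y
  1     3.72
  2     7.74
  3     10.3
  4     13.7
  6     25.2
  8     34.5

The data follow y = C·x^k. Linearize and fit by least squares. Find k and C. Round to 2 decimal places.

Taking logs, ln y = k·ln x + ln C, so regress ln y on ln x.
Σln x = 7.0493, Σ(ln x)² = 11.1437, Σln y = 15.0775, Σln x·ln y = 20.7540.
Equations: 11.1437·k + 7.0493·ln C = 20.7540;  7.0493·k + 6·ln C = 15.0775.
Slope k = (n·Σln x·ln y − Σln x·Σln y)/(n·Σ(ln x)² − (Σln x)²) = (6·20.7540 − 7.0493·15.0775)/17.1702 = 1.06226; ln C = (Σln y − k·Σln x)/n = 1.26489, so C = exp(1.26489) = 3.54271.

k = 1.06, C = 3.54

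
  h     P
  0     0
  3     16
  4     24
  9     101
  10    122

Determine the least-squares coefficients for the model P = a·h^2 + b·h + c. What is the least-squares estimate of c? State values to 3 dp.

c = 0.077

The normal system AᵀA·[a, b, c]ᵀ = AᵀP is [[16898, 1820, 206]; [1820, 206, 26]; [206, 26, 5]]·[a, b, c]ᵀ = [20909, 2273, 263]ᵀ.
Row-reducing yields a = 9787/9662, b = 20049/9662, c = 371/4831.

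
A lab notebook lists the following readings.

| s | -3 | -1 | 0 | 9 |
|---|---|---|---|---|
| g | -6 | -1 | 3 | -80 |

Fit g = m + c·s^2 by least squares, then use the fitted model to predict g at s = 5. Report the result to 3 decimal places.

Sums needed: Σ1 = 4, Σs^2 = 91, Σs^2·s^2 = 6643.
And Σg = -84, Σs^2·g = -6535.
Eliminating c: 6643·(row 1) − 91·(row 2) gives 18291·m = 6643·(-84) − 91·(-6535) = 36673, so m = 403/201.
Then c = ((-6535) − 91·(403/201))/6643 = -18496/18291.
At s = 5: ĝ = (403/201)·(1) + (-18496/18291)·(25) = -141909/6097.

ĝ = -23.275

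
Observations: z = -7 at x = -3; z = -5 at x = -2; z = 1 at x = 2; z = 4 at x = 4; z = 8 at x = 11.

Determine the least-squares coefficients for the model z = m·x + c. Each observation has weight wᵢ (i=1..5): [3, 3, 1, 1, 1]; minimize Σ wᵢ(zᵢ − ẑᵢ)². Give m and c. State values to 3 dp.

m = 1.137, c = -2.808

AᵀWA·[m, c]ᵀ = AᵀWz reads: 180·m + 2·c = 199;  2·m + 9·c = -23.
Eliminating c: 9·(row 1) − 2·(row 2) gives 1616·m = 9·199 − 2·(-23) = 1837, so m = 1837/1616.
Then c = ((-23) − 2·(1837/1616))/9 = -2269/808.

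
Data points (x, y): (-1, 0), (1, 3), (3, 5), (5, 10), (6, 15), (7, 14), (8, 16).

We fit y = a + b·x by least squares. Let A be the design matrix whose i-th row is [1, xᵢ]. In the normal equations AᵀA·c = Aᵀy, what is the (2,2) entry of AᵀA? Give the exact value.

Row 2 ↔ basis x, column 2 ↔ basis x, so (AᵀA)_{2,2} = Σᵢ (x)·(x) = (-1)·(-1) + (1)·(1) + (3)·(3) + (5)·(5) + (6)·(6) + (7)·(7) + (8)·(8) = 185.

185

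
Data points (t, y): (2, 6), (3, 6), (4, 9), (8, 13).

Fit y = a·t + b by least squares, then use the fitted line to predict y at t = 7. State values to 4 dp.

ŷ = 11.8795

Forming AᵀA = [[93, 17]; [17, 4]] and Aᵀy = [170, 34]ᵀ gives AᵀA·[a, b]ᵀ = Aᵀy.
Δ = 93·4 − 17² = 83.
a = (170·4 − 17·34)/83 = 102/83; b = (93·34 − 17·170)/83 = 272/83.
At t = 7: ŷ = (102/83)·(7) + (272/83)·(1) = 986/83.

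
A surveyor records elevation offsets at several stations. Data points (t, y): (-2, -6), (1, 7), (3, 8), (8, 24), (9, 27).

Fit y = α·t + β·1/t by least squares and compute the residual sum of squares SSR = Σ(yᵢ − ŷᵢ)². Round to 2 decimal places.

MᵀM·[α, β]ᵀ = Mᵀy reads: 159·α + 5·β = 478;  5·α + (7201/5184)·β = 56/3.
Determinant 159·(7201/5184) − 5² = 338453/1728.
α = (478·(7201/5184) − 5·(56/3))/(338453/1728) = 174014/59727; β = (159·(56/3) − 5·478)/(338453/1728) = 58752/19909.
Residuals: 77794/59727, 67819/59727, -34326/19909, 19304/59727, 8973/19909; SSR = 374254/59727.

SSR = 6.27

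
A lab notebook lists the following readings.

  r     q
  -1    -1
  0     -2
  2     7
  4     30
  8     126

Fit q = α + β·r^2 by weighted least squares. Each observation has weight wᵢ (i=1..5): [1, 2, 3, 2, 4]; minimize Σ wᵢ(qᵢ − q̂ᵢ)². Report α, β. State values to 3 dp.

MᵀWM·[α, β]ᵀ = MᵀWq reads: 12·α + 301·β = 580;  301·α + 16945·β = 33299.
(Σwᵢ·1 = 12, Σwᵢ·r^2 = 301, Σwᵢ·r^2·r^2 = 16945, Σwᵢ·q = 580, Σwᵢ·r^2·q = 33299.)
Eliminating β: 16945·(row 1) − 301·(row 2) gives 112739·α = 16945·580 − 301·33299 = -194899, so α = -194899/112739.
Then β = (33299 − 301·(-194899/112739))/16945 = 225008/112739.

α = -1.729, β = 1.996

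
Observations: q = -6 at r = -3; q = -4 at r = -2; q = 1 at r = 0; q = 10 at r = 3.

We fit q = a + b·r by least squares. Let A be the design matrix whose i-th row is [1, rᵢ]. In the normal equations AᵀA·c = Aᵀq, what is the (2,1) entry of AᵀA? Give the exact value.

-2

Row 2 ↔ basis r, column 1 ↔ basis 1, so (AᵀA)_{2,1} = Σᵢ r = (-3)·(1) + (-2)·(1) + (0)·(1) + (3)·(1) = -2.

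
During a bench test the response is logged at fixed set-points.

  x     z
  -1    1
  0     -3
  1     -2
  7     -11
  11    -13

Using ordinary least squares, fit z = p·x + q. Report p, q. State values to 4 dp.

Compute the Gram sums: Σx·x = 172, Σx = 18, Σ1 = 5.
Right-hand side: Σx·z = -223, Σz = -28.
Determinant 172·5 − 18² = 536.
p = ((-223)·5 − 18·(-28))/536 = -611/536; q = (172·(-28) − 18·(-223))/536 = -401/268.

p = -1.1399, q = -1.4963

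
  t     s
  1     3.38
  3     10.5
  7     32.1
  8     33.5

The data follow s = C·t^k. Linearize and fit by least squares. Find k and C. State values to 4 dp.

Taking logs, ln s = k·ln t + ln C, so regress ln s on ln t.
AᵀA = [[9.3176, 5.1240]; [5.1240, 4]], rhs = [16.6354, 10.5497]ᵀ  (here Σln t = 5.1240, Σ(ln t)² = 9.3176, Σln s = 10.5497, Σln t·ln s = 16.6354).
Solving (det = 11.0154): k = 1.13346, ln C = 1.18546, so C = exp(1.18546) = 3.27218.

k = 1.1335, C = 3.2722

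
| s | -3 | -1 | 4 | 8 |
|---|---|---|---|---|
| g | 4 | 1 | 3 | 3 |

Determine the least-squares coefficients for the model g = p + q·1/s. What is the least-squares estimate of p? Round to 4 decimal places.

p = 3.1063

With design matrix A, AᵀA = [[4, -23/24]; [-23/24, 685/576]] and Aᵀg = [11, -29/24]ᵀ.
Δ = 4·(685/576) − (-23/24)² = 737/192.
p = (11·(685/576) − (-23/24)·(-29/24))/(737/192) = 6868/2211; q = (4·(-29/24) − (-23/24)·11)/(737/192) = 1096/737.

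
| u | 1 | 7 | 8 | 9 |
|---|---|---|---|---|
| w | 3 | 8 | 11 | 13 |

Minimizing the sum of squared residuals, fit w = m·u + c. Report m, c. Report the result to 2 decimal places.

The normal equations are: 195·m + 25·c = 264;  25·m + 4·c = 35.
det = 195·4 − 25² = 155.
m = (264·4 − 25·35)/155 = 181/155; c = (195·35 − 25·264)/155 = 45/31.

m = 1.17, c = 1.45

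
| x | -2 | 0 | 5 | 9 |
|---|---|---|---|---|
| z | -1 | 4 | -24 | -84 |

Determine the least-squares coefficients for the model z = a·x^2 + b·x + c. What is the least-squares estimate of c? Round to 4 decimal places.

AᵀA·[a, b, c]ᵀ = Aᵀz reads: 7202·a + 846·b + 110·c = -7408;  846·a + 110·b + 12·c = -874;  110·a + 12·b + 4·c = -105.
Row-reducing yields a = -46073/42842, b = -2365/42842, c = 74750/21421.

c = 3.4896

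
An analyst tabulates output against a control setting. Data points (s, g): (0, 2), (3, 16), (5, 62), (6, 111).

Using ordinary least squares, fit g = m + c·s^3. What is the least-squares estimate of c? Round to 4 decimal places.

c = 0.5003

Normal-equation sums: Σ1 = 4, Σs^3 = 368, Σs^3·s^3 = 63010.
Right-hand side: Σg = 191, Σs^3·g = 32158.
So AᵀA·[m, c]ᵀ = Aᵀg: [[4, 368]; [368, 63010]]·[m, c]ᵀ = [191, 32158]ᵀ.
det = 4·63010 − 368² = 116616.
m = (191·63010 − 368·32158)/116616 = 33461/19436; c = (4·32158 − 368·191)/116616 = 2431/4859.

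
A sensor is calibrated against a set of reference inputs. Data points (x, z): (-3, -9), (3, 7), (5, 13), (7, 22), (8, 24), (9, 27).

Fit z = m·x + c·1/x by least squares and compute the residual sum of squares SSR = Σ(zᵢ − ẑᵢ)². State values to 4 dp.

SSR = 5.6062

Sums needed: Σx·x = 237, Σx·1/x = 6, Σ1/x·1/x = 1972441/6350400.
And Σx·z = 702, Σ1/x·z = 1793/105.
AᵀA·[m, c]ᵀ = Aᵀz becomes [[237, 6]; [6, 1972441/6350400]]·[m, c]ᵀ = [702, 1793/105]ᵀ.
Δ = 237·(1972441/6350400) − 6² = 79618039/2116800.
m = (702·(1972441/6350400) − 6·(1793/105))/(79618039/2116800) = 244669914/79618039; c = (237·(1793/105) − 6·702)/(79618039/2116800) = -349151040/79618039.
Residuals: -98936289/79618039, -60299789/79618039, -118484855/79618039, 88786180/79618039, -2882496/79618039, -13547613/79618039; SSR = 446355468/79618039.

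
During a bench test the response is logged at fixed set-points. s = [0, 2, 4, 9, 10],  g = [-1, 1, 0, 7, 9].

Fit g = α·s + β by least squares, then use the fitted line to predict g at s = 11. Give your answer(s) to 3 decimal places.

Sums needed: Σs·s = 201, Σs = 25, Σ1 = 5.
Right-hand side: Σs·g = 155, Σg = 16.
So AᵀA·[α, β]ᵀ = Aᵀg: [[201, 25]; [25, 5]]·[α, β]ᵀ = [155, 16]ᵀ.
Eliminating β: 5·(row 1) − 25·(row 2) gives 380·α = 5·155 − 25·16 = 375, so α = 75/76.
Then β = (16 − 25·(75/76))/5 = -659/380.
At s = 11: ĝ = (75/76)·(11) + (-659/380)·(1) = 1733/190.

ĝ = 9.121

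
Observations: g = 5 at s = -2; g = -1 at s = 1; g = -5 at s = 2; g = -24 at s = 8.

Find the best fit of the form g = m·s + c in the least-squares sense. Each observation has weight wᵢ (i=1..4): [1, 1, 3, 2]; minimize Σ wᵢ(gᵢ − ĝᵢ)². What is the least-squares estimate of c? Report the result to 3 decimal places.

The normal equations are: 145·m + 21·c = -425;  21·m + 7·c = -59.
(Σwᵢ·s·s = 145, Σwᵢ·s = 21, Σwᵢ·1 = 7, Σwᵢ·s·g = -425, Σwᵢ·g = -59.)
Eliminating c: 7·(row 1) − 21·(row 2) gives 574·m = 7·(-425) − 21·(-59) = -1736, so m = -124/41.
Then c = ((-59) − 21·(-124/41))/7 = 185/287.

c = 0.645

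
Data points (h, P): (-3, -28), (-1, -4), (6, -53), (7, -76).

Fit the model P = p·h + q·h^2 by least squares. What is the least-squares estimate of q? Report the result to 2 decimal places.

The normal equations are: 95·p + 531·q = -762;  531·p + 3779·q = -5888.
(Σh·h = 95, Σh·h^2 = 531, Σh^2·h^2 = 3779, Σh·P = -762, Σh^2·P = -5888.)
Eliminating q: 3779·(row 1) − 531·(row 2) gives 77044·p = 3779·(-762) − 531·(-5888) = 246930, so p = 123465/38522.
Then q = ((-5888) − 531·(123465/38522))/3779 = -77369/38522.

q = -2.01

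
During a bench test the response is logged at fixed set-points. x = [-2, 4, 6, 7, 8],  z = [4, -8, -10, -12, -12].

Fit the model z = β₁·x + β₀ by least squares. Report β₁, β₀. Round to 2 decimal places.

The normal system MᵀM·[β₁, β₀]ᵀ = Mᵀz is [[169, 23]; [23, 5]]·[β₁, β₀]ᵀ = [-280, -38]ᵀ.
Δ = 169·5 − 23² = 316.
β₁ = ((-280)·5 − 23·(-38))/316 = -263/158; β₀ = (169·(-38) − 23·(-280))/316 = 9/158.

β₁ = -1.66, β₀ = 0.06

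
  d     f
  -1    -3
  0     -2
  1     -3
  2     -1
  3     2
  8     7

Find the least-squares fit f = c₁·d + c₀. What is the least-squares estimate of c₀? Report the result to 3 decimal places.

c₀ = -2.557

Sums needed: Σd·d = 79, Σd = 13, Σ1 = 6.
Moment sums: Σd·f = 60, Σf = 0.
MᵀM·[c₁, c₀]ᵀ = Mᵀf becomes [[79, 13]; [13, 6]]·[c₁, c₀]ᵀ = [60, 0]ᵀ.
Eliminating c₀: 6·(row 1) − 13·(row 2) gives 305·c₁ = 6·60 − 13·0 = 360, so c₁ = 72/61.
Then c₀ = (0 − 13·(72/61))/6 = -156/61.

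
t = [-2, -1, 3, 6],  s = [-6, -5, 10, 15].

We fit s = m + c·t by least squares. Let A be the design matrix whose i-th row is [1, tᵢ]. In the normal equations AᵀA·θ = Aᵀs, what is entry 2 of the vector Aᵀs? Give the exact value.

137

Entry 2 ↔ basis t, so (Aᵀs)_{2} = Σᵢ (t)·sᵢ = (-2)·(-6) + (-1)·(-5) + (3)·(10) + (6)·(15) = 137.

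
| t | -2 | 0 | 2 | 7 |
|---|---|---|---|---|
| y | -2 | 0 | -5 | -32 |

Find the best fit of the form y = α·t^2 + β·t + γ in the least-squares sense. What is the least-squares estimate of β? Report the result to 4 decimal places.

Entries of AᵀA: Σt^2·t^2 = 2433, Σt^2·t = 343, Σt^2 = 57, Σt·t = 57, Σt = 7, Σ1 = 4.
And Σt^2·y = -1596, Σt·y = -230, Σy = -39.
AᵀA·[α, β, γ]ᵀ = Aᵀy becomes [[2433, 343, 57]; [343, 57, 7]; [57, 7, 4]]·[α, β, γ]ᵀ = [-1596, -230, -39]ᵀ.
Inverting the 3×3 Gram matrix, [α, β, γ]ᵀ = [-14411/26716, -18231/26716, -5805/6679]ᵀ.

β = -0.6824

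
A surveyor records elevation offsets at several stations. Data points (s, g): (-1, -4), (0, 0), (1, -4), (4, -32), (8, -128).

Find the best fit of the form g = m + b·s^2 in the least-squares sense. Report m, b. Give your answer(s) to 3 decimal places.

The normal equations are: 5·m + 82·b = -168;  82·m + 4354·b = -8712.
(Σ1 = 5, Σs^2 = 82, Σs^2·s^2 = 4354, Σg = -168, Σs^2·g = -8712.)
Δ = 5·4354 − 82² = 15046.
m = ((-168)·4354 − 82·(-8712))/15046 = -8544/7523; b = (5·(-8712) − 82·(-168))/15046 = -14892/7523.

m = -1.136, b = -1.980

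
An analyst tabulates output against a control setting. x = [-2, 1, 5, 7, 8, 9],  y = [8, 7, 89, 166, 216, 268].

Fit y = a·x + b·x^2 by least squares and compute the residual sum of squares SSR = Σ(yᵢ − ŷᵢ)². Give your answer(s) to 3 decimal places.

SSR = 5.841

The normal system AᵀA·[a, b]ᵀ = Aᵀy is [[224, 1702]; [1702, 13700]]·[a, b]ᵀ = [5738, 45930]ᵀ.
Δ = 224·13700 − 1702² = 171996.
a = (5738·13700 − 1702·45930)/171996 = 109435/42999; b = (224·45930 − 1702·5738)/171996 = 130561/42999.
Residuals: 40618/42999, 60997/42999, 5237/14333, -25700/42999, 18800/14333, -12208/14333; SSR = 251170/42999.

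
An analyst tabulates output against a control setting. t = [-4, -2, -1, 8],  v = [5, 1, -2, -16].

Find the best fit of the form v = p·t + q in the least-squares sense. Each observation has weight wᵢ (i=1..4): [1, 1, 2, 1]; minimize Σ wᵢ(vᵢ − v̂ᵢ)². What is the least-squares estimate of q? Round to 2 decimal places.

q = -2.80

Forming MᵀWM = [[86, 0]; [0, 5]] and MᵀWv = [-146, -14]ᵀ gives MᵀWM·[p, q]ᵀ = MᵀWv.
Determinant 86·5 − 0² = 430.
p = ((-146)·5 − 0·(-14))/430 = -73/43; q = (86·(-14) − 0·(-146))/430 = -14/5.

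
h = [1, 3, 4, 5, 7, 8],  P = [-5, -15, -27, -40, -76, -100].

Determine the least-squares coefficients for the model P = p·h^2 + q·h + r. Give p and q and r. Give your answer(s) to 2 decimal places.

Compute the Gram sums: Σh^2·h^2 = 7460, Σh^2·h = 1072, Σh^2 = 164, Σh·h = 164, Σh = 28, Σ1 = 6.
Right-hand side: Σh^2·P = -11696, Σh·P = -1690, ΣP = -263.
XᵀX·[p, q, r]ᵀ = XᵀP becomes [[7460, 1072, 164]; [1072, 164, 28]; [164, 28, 6]]·[p, q, r]ᵀ = [-11696, -1690, -263]ᵀ.
Inverting the 3×3 Gram matrix, [p, q, r]ᵀ = [-209/130, 296/325, -207/50]ᵀ.

p = -1.61, q = 0.91, r = -4.14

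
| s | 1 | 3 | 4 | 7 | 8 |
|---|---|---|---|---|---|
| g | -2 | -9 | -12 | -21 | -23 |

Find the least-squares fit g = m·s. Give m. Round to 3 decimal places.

Setting ∂/∂m … = 0 gives: 139·m = -408.
m = (-408)/139 = -2.93525.

m = -2.935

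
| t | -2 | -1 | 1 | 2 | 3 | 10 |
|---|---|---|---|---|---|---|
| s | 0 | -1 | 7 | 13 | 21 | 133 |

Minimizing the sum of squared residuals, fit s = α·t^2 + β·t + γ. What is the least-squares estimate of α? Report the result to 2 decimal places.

α = 0.97

Compute the Gram sums: Σt^2·t^2 = 10115, Σt^2·t = 1027, Σt^2 = 119, Σt·t = 119, Σt = 13, Σ1 = 6.
For Xᵀs: Σt^2·s = 13547, Σt·s = 1427, Σs = 173.
Normal equations: [[10115, 1027, 119]; [1027, 119, 13]; [119, 13, 6]]·[α, β, γ]ᵀ = [13547, 1427, 173]ᵀ.
Inverting the 3×3 Gram matrix, [α, β, γ]ᵀ = [32869/33834, 567923/169170, 64621/28195]ᵀ.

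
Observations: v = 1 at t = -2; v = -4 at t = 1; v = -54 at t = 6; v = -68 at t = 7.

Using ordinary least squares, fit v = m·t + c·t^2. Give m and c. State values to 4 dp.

Sums needed: Σt·t = 90, Σt·t^2 = 552, Σt^2·t^2 = 3714.
Moment sums: Σt·v = -806, Σt^2·v = -5276.
So AᵀA·[m, c]ᵀ = Aᵀv: [[90, 552]; [552, 3714]]·[m, c]ᵀ = [-806, -5276]ᵀ.
det = 90·3714 − 552² = 29556.
m = ((-806)·3714 − 552·(-5276))/29556 = -6761/2463; c = (90·(-5276) − 552·(-806))/29556 = -2494/2463.

m = -2.7450, c = -1.0126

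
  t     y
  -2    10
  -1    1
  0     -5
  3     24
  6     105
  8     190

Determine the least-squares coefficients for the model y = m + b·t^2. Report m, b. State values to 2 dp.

The normal system AᵀA·[m, b]ᵀ = Aᵀy is [[6, 114]; [114, 5490]]·[m, b]ᵀ = [325, 16197]ᵀ.
Eliminating b: 5490·(row 1) − 114·(row 2) gives 19944·m = 5490·325 − 114·16197 = -62208, so m = -864/277.
Then b = (16197 − 114·(-864/277))/5490 = 5011/1662.

m = -3.12, b = 3.02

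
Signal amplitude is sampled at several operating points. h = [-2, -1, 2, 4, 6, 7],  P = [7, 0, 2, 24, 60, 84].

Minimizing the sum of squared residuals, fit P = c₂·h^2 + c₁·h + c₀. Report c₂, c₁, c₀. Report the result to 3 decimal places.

c₂ = 1.939, c₁ = -1.117, c₀ = -3.066

Sums needed: Σh^2·h^2 = 3986, Σh^2·h = 622, Σh^2 = 110, Σh·h = 110, Σh = 16, Σ1 = 6.
For AᵀP: Σh^2·P = 6696, Σh·P = 1034, ΣP = 177.
AᵀA·[c₂, c₁, c₀]ᵀ = AᵀP becomes [[3986, 622, 110]; [622, 110, 16]; [110, 16, 6]]·[c₂, c₁, c₀]ᵀ = [6696, 1034, 177]ᵀ.
Solving the 3×3 system (Gaussian elimination) gives c₂ = 14297/7374, c₁ = -8239/7374, c₀ = -3768/1229.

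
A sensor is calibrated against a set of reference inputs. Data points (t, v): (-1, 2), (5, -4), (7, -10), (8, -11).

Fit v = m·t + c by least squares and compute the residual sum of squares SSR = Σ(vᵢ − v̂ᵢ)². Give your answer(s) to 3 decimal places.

Entries of MᵀM: Σt·t = 139, Σt = 19, Σ1 = 4.
And Σt·v = -180, Σv = -23.
So MᵀM·[m, c]ᵀ = Mᵀv: [[139, 19]; [19, 4]]·[m, c]ᵀ = [-180, -23]ᵀ.
Δ = 139·4 − 19² = 195.
m = ((-180)·4 − 19·(-23))/195 = -283/195; c = (139·(-23) − 19·(-180))/195 = 223/195.
Residuals: -116/195, 412/195, -64/65, -8/15; SSR = 1184/195.

SSR = 6.072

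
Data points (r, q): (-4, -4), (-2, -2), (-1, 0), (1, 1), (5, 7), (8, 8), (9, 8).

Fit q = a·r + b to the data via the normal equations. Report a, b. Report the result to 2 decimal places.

a = 0.97, b = 0.35

MᵀM·[a, b]ᵀ = Mᵀq reads: 192·a + 16·b = 192;  16·a + 7·b = 18.
(Σr·r = 192, Σr = 16, Σ1 = 7, Σr·q = 192, Σq = 18.)
Δ = 192·7 − 16² = 1088.
a = (192·7 − 16·18)/1088 = 33/34; b = (192·18 − 16·192)/1088 = 6/17.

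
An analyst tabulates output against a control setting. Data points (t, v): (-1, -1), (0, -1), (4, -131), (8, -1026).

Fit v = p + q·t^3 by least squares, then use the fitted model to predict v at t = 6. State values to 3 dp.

v̂ = -434.218

Forming XᵀX = [[4, 575]; [575, 266241]] and Xᵀv = [-1159, -533695]ᵀ gives XᵀX·[p, q]ᵀ = Xᵀv.
Eliminating q: 266241·(row 1) − 575·(row 2) gives 734339·p = 266241·(-1159) − 575·(-533695) = -1698694, so p = -1698694/734339.
Then q = ((-533695) − 575·(-1698694/734339))/266241 = -1468355/734339.
At t = 6: v̂ = (-1698694/734339)·(1) + (-1468355/734339)·(216) = -318863374/734339.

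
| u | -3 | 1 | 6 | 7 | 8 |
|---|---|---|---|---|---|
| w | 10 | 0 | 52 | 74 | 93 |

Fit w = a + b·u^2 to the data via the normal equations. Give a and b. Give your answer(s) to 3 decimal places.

The normal equations are: 5·a + 159·b = 229;  159·a + 7875·b = 11540.
Eliminating b: 7875·(row 1) − 159·(row 2) gives 14094·a = 7875·229 − 159·11540 = -31485, so a = -10495/4698.
Then b = (11540 − 159·(-10495/4698))/7875 = 21289/14094.

a = -2.234, b = 1.511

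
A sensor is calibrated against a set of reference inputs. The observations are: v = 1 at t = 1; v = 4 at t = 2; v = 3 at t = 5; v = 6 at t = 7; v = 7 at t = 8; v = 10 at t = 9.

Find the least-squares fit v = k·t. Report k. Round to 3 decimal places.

k = 0.946

The normal system MᵀM·[k]ᵀ = Mᵀv is [[224]]·[k]ᵀ = [212]ᵀ.
Hence k = 212 / 224 ≈ 0.946429.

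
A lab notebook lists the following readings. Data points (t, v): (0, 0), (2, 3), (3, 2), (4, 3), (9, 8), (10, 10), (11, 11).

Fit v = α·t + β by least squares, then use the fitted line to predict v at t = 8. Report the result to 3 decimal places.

v̂ = 7.653

The normal system XᵀX·[α, β]ᵀ = Xᵀv is [[331, 39]; [39, 7]]·[α, β]ᵀ = [317, 37]ᵀ.
det = 331·7 − 39² = 796.
α = (317·7 − 39·37)/796 = 194/199; β = (331·37 − 39·317)/796 = -29/199.
At t = 8: v̂ = (194/199)·(8) + (-29/199)·(1) = 1523/199.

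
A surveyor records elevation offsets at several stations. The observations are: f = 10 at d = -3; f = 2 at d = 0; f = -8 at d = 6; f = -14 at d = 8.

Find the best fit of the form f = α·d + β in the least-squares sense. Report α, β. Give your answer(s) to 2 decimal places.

α = -2.06, β = 3.17

Forming XᵀX = [[109, 11]; [11, 4]] and Xᵀf = [-190, -10]ᵀ gives XᵀX·[α, β]ᵀ = Xᵀf.
Eliminating β: 4·(row 1) − 11·(row 2) gives 315·α = 4·(-190) − 11·(-10) = -650, so α = -130/63.
Then β = ((-10) − 11·(-130/63))/4 = 200/63.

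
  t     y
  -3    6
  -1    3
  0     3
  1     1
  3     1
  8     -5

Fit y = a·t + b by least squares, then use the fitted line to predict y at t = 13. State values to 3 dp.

Forming XᵀX = [[84, 8]; [8, 6]] and Xᵀy = [-57, 9]ᵀ gives XᵀX·[a, b]ᵀ = Xᵀy.
det = 84·6 − 8² = 440.
a = ((-57)·6 − 8·9)/440 = -207/220; b = (84·9 − 8·(-57))/440 = 303/110.
At t = 13: ŷ = (-207/220)·(13) + (303/110)·(1) = -417/44.

ŷ = -9.477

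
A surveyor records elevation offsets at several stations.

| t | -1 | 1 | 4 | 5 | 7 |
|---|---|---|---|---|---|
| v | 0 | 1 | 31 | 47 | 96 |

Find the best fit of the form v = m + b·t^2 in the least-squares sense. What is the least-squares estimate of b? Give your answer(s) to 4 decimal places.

b = 1.9834

Entries of AᵀA: Σ1 = 5, Σt^2 = 92, Σt^2·t^2 = 3284.
For Aᵀv: Σv = 175, Σt^2·v = 6376.
So AᵀA·[m, b]ᵀ = Aᵀv: [[5, 92]; [92, 3284]]·[m, b]ᵀ = [175, 6376]ᵀ.
Eliminating b: 3284·(row 1) − 92·(row 2) gives 7956·m = 3284·175 − 92·6376 = -11892, so m = -991/663.
Then b = (6376 − 92·(-991/663))/3284 = 1315/663.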